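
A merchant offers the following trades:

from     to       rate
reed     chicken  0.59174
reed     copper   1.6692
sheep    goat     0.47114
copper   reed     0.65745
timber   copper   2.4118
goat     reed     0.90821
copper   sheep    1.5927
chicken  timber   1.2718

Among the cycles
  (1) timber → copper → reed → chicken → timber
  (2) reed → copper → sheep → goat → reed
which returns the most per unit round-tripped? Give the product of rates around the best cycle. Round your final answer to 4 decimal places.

(1) 2.4118 × 0.65745 × 0.59174 × 1.2718 = 1.19331
(2) 1.6692 × 1.5927 × 0.47114 × 0.90821 = 1.13757
Highest is cycle (1) at 1.1933 (>1, arbitrage).

1.1933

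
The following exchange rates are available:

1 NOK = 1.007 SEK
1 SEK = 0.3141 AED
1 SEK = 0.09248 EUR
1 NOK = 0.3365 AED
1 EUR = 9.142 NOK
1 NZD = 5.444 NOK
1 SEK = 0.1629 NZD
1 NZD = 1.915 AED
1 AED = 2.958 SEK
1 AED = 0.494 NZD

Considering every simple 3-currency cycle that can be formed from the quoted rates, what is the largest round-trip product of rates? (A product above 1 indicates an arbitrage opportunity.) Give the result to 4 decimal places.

AED→SEK→NZD→AED: 2.958 × 0.1629 × 1.915 = 0.92276
AED→NZD→NOK→AED: 0.494 × 5.444 × 0.3365 = 0.90496
NZD→NOK→SEK→NZD: 5.444 × 1.007 × 0.1629 = 0.89304
SEK→EUR→NOK→SEK: 0.09248 × 9.142 × 1.007 = 0.85137
Maximum is AED→SEK→NZD→AED at 0.9228; no arbitrage — every cycle loses value.

0.9228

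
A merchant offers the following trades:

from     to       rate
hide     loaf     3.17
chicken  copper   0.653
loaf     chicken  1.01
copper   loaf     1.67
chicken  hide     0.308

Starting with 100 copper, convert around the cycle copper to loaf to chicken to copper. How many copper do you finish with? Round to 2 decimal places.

100 copper × 1.67 = 167 loaf
167 loaf × 1.01 = 168.67 chicken
168.67 chicken × 0.653 = 110.14151 copper

110.14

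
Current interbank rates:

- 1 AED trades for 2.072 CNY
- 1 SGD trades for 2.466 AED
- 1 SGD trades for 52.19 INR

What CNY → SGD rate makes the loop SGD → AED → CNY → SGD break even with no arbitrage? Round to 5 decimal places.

0.19571

Known legs of the cycle: 2.466 × 2.072 = 5.109552
For no arbitrage the full-cycle product must be 1, so the missing rate is 1 / 5.109552 ≈ 0.1957119.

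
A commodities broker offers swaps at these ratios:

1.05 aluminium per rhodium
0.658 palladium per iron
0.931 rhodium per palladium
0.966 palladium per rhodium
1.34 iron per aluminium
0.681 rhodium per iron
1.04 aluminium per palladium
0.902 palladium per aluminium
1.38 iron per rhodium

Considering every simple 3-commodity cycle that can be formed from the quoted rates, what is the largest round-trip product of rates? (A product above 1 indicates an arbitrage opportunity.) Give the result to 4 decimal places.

rhodium→aluminium→iron→rhodium: 1.05 × 1.34 × 0.681 = 0.95817
iron→palladium→aluminium→iron: 0.658 × 1.04 × 1.34 = 0.91699
rhodium→aluminium→palladium→rhodium: 1.05 × 0.902 × 0.931 = 0.88175
rhodium→iron→palladium→rhodium: 1.38 × 0.658 × 0.931 = 0.84539
Maximum is rhodium→aluminium→iron→rhodium at 0.9582; no arbitrage — every cycle loses value.

0.9582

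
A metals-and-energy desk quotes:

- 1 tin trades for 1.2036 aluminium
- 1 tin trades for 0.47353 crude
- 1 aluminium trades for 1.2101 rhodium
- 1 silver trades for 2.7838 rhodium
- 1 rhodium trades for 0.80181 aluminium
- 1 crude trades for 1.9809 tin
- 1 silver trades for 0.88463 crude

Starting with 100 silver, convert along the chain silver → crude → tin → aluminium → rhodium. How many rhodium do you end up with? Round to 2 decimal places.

100 silver × 0.88463 = 88.463 crude
88.463 crude × 1.9809 = 175.2363567 tin
175.2363567 tin × 1.2036 = 210.91447892412 aluminium
210.91447892412 aluminium × 1.2101 = 255.227610946077612 rhodium

255.23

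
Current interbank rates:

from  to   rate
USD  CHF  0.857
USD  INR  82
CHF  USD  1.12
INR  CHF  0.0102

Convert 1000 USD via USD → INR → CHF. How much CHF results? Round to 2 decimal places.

836.40

1000 USD × 82 = 82000 INR
82000 INR × 0.0102 = 836.4 CHF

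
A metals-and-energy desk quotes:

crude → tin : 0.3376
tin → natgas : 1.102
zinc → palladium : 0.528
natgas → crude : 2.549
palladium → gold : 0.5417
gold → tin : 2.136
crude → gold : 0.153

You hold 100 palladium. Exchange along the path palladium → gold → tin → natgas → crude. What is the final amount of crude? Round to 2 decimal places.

325.02

100 palladium × 0.5417 = 54.17 gold
54.17 gold × 2.136 = 115.70712 tin
115.70712 tin × 1.102 = 127.50924624 natgas
127.50924624 natgas × 2.549 = 325.02106866576 crude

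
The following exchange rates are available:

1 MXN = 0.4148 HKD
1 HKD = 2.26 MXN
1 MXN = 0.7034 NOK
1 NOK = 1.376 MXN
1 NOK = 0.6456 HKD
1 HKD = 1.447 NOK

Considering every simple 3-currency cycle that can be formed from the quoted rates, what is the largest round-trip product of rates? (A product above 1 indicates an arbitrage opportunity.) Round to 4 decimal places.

1.0263

HKD→MXN→NOK→HKD: 2.26 × 0.7034 × 0.6456 = 1.02630
HKD→NOK→MXN→HKD: 1.447 × 1.376 × 0.4148 = 0.82590
Maximum is HKD→MXN→NOK→HKD at 1.0263; arbitrage exists.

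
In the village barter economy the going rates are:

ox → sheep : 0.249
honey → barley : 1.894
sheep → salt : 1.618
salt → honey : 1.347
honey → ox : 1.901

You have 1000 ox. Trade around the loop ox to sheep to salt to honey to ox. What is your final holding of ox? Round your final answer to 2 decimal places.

1031.64

1000 ox × 0.249 = 249 sheep
249 sheep × 1.618 = 402.882 salt
402.882 salt × 1.347 = 542.682054 honey
542.682054 honey × 1.901 = 1031.638584654 ox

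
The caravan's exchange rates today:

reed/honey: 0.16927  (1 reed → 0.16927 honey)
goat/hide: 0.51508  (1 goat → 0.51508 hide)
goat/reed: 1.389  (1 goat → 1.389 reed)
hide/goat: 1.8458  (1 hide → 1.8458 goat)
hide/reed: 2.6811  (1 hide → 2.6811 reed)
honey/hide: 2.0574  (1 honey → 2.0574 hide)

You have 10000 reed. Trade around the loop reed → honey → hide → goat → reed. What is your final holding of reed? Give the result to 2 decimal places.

8928.65

10000 reed × 0.16927 = 1692.7 honey
1692.7 honey × 2.0574 = 3482.56098 hide
3482.56098 hide × 1.8458 = 6428.111056884 goat
6428.111056884 goat × 1.389 = 8928.646258011876 reed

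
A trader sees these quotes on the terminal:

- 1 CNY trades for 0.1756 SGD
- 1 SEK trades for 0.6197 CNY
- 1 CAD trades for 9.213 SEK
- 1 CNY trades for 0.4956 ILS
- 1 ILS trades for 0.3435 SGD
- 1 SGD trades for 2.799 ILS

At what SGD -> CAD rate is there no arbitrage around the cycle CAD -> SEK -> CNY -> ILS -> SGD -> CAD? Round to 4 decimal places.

1.0289

Known legs of the cycle: 9.213 × 0.6197 × 0.4956 × 0.3435 = 0.97194257504946
For no arbitrage the full-cycle product must be 1, so the missing rate is 1 / 0.97194257504946 ≈ 1.028867.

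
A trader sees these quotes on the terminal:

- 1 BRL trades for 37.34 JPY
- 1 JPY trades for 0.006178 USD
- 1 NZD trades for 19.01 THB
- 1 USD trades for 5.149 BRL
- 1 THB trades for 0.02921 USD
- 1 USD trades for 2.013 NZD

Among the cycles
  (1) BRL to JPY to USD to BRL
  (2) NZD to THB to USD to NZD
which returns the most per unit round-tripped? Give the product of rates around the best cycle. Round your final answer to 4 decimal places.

1.1878

(1) 37.34 × 0.006178 × 5.149 = 1.18780
(2) 19.01 × 0.02921 × 2.013 = 1.11778
Highest is cycle (1) at 1.1878 (>1, arbitrage).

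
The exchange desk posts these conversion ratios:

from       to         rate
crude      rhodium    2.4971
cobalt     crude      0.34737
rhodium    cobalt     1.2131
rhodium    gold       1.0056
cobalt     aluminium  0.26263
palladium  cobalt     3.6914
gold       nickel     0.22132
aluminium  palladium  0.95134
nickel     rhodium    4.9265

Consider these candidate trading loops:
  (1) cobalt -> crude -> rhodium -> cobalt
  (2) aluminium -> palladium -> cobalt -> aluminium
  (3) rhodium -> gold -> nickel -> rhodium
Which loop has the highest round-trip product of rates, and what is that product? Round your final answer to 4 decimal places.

(1) 0.34737 × 2.4971 × 1.2131 = 1.05226
(2) 0.95134 × 3.6914 × 0.26263 = 0.92230
(3) 1.0056 × 0.22132 × 4.9265 = 1.09644
Highest is cycle (3) at 1.0964 (>1, arbitrage).

1.0964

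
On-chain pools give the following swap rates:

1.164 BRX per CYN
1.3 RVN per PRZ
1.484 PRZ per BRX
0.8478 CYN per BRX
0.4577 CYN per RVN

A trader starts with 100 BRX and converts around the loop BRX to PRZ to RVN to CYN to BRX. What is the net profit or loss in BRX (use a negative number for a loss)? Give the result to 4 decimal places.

2.7806

100 BRX × 1.484 = 148.4 PRZ
148.4 PRZ × 1.3 = 192.92 RVN
192.92 RVN × 0.4577 = 88.299484 CYN
88.299484 CYN × 1.164 = 102.780599376 BRX
Net change: 102.780599376 − 100 = 2.780599376 BRX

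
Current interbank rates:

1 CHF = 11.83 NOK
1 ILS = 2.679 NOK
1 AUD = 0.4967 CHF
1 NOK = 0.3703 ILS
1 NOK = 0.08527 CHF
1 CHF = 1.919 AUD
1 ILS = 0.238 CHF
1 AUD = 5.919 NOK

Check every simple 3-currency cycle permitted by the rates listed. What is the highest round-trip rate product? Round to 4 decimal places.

1.0426

ILS→CHF→NOK→ILS: 0.238 × 11.83 × 0.3703 = 1.04259
AUD→NOK→CHF→AUD: 5.919 × 0.08527 × 1.919 = 0.96854
Maximum is ILS→CHF→NOK→ILS at 1.0426; arbitrage exists.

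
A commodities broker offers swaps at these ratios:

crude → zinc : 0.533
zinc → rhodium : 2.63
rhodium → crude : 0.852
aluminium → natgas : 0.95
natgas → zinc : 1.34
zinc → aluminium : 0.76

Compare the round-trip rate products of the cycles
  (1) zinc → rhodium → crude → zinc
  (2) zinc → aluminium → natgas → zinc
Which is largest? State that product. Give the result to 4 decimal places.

1.1943

(1) 2.63 × 0.852 × 0.533 = 1.19433
(2) 0.76 × 0.95 × 1.34 = 0.96748
Highest is cycle (1) at 1.1943 (>1, arbitrage).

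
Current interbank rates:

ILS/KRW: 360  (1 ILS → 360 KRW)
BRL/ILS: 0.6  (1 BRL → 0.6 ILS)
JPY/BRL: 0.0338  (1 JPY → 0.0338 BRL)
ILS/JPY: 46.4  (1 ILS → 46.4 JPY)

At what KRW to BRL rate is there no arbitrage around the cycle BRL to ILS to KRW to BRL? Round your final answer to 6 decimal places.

0.004630

Known legs of the cycle: 0.6 × 360 = 216
For no arbitrage the full-cycle product must be 1, so the missing rate is 1 / 216 ≈ 0.00462963.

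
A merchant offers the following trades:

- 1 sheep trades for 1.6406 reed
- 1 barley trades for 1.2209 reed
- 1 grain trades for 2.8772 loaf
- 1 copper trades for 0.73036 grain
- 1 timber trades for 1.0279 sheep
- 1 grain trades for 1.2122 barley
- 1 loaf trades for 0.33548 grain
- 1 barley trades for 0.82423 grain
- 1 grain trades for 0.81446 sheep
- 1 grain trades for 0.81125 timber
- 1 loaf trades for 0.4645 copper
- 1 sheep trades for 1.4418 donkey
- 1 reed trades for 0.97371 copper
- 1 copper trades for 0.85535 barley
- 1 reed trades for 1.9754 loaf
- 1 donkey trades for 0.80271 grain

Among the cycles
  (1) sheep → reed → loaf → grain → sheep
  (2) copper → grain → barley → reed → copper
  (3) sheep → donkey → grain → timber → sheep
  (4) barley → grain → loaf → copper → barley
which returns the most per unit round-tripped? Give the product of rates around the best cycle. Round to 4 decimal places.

1.0525

(1) 1.6406 × 1.9754 × 0.33548 × 0.81446 = 0.88551
(2) 0.73036 × 1.2122 × 1.2209 × 0.97371 = 1.05250
(3) 1.4418 × 0.80271 × 0.81125 × 1.0279 = 0.96509
(4) 0.82423 × 2.8772 × 0.4645 × 0.85535 = 0.94221
Highest is cycle (2) at 1.0525 (>1, arbitrage).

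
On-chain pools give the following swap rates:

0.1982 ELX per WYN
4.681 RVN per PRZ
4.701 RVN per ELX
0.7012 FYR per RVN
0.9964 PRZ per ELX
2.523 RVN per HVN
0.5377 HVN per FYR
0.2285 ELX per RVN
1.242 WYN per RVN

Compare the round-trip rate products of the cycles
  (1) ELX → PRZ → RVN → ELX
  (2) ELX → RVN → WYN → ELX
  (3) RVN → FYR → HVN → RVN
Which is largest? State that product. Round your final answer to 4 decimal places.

1.1572

(1) 0.9964 × 4.681 × 0.2285 = 1.06576
(2) 4.701 × 1.242 × 0.1982 = 1.15722
(3) 0.7012 × 0.5377 × 2.523 = 0.95126
Highest is cycle (2) at 1.1572 (>1, arbitrage).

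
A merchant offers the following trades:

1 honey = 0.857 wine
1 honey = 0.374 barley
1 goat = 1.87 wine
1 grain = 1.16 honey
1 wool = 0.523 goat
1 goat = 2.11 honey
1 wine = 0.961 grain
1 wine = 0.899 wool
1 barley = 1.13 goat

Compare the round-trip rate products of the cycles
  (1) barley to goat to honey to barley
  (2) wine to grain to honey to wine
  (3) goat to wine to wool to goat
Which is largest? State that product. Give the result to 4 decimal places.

(1) 1.13 × 2.11 × 0.374 = 0.89173
(2) 0.961 × 1.16 × 0.857 = 0.95535
(3) 1.87 × 0.899 × 0.523 = 0.87923
Highest is cycle (2) at 0.9553 (≤1, no arbitrage).

0.9553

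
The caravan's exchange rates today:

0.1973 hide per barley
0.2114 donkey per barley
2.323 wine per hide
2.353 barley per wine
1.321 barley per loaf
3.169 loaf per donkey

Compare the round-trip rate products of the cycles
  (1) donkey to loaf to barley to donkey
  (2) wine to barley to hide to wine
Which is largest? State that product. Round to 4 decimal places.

1.0784

(1) 3.169 × 1.321 × 0.2114 = 0.88497
(2) 2.353 × 0.1973 × 2.323 = 1.07845
Highest is cycle (2) at 1.0784 (>1, arbitrage).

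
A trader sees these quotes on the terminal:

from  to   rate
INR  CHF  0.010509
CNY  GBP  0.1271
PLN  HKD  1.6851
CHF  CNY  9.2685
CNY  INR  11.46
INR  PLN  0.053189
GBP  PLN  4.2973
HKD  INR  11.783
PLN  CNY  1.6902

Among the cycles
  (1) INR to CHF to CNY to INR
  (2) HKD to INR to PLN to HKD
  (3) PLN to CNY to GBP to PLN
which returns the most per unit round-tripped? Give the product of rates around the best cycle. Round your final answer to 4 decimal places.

(1) 0.010509 × 9.2685 × 11.46 = 1.11623
(2) 11.783 × 0.053189 × 1.6851 = 1.05610
(3) 1.6902 × 0.1271 × 4.2973 = 0.92316
Highest is cycle (1) at 1.1162 (>1, arbitrage).

1.1162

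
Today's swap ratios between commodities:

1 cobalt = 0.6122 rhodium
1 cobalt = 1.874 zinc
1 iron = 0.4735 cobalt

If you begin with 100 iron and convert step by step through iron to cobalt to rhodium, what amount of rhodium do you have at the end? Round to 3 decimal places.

100 iron × 0.4735 = 47.35 cobalt
47.35 cobalt × 0.6122 = 28.98767 rhodium

28.988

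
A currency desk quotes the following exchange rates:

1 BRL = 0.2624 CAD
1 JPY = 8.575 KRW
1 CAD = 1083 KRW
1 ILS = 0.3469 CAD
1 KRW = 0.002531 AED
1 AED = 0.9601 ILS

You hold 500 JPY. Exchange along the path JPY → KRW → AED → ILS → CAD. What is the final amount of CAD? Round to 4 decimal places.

500 JPY × 8.575 = 4287.5 KRW
4287.5 KRW × 0.002531 = 10.8516625 AED
10.8516625 AED × 0.9601 = 10.41868116625 ILS
10.41868116625 ILS × 0.3469 = 3.614240496572125 CAD

3.6142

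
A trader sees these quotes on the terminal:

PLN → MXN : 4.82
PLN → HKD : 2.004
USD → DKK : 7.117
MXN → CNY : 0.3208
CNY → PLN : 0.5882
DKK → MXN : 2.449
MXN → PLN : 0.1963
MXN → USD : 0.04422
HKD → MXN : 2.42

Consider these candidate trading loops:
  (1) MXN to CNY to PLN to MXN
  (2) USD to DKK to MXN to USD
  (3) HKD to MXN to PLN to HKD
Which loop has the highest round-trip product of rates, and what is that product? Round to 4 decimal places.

(1) 0.3208 × 0.5882 × 4.82 = 0.90951
(2) 7.117 × 2.449 × 0.04422 = 0.77073
(3) 2.42 × 0.1963 × 2.004 = 0.95199
Highest is cycle (3) at 0.9520 (≤1, no arbitrage).

0.9520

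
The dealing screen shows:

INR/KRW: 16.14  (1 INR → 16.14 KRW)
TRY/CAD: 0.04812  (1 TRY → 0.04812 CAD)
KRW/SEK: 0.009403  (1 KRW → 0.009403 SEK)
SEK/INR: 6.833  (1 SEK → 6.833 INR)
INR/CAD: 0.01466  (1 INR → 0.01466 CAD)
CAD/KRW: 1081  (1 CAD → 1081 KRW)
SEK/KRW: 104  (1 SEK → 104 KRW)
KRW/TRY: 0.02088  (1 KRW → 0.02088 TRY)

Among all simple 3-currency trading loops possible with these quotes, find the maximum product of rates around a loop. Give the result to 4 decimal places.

KRW→TRY→CAD→KRW: 0.02088 × 0.04812 × 1081 = 1.08613
KRW→SEK→INR→KRW: 0.009403 × 6.833 × 16.14 = 1.03701
Maximum is KRW→TRY→CAD→KRW at 1.0861; arbitrage exists.

1.0861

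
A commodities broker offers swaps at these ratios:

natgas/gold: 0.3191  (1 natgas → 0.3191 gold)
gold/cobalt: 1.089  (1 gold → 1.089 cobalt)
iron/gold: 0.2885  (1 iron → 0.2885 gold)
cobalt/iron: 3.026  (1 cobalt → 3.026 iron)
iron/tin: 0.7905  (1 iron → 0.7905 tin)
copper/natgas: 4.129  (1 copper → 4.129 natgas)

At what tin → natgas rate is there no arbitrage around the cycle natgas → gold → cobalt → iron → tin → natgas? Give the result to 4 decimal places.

Known legs of the cycle: 0.3191 × 1.089 × 3.026 × 0.7905 = 0.8312381782947
For no arbitrage the full-cycle product must be 1, so the missing rate is 1 / 0.8312381782947 ≈ 1.203025.

1.2030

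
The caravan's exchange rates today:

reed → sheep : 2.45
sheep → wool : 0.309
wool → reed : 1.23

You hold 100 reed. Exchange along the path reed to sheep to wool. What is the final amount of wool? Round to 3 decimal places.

100 reed × 2.45 = 245 sheep
245 sheep × 0.309 = 75.705 wool

75.705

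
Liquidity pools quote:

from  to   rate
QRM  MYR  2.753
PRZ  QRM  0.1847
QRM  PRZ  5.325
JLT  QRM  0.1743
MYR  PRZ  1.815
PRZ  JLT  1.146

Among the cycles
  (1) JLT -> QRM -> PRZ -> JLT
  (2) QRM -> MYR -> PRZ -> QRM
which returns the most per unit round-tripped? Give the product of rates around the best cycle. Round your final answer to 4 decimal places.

(1) 0.1743 × 5.325 × 1.146 = 1.06366
(2) 2.753 × 1.815 × 0.1847 = 0.92289
Highest is cycle (1) at 1.0637 (>1, arbitrage).

1.0637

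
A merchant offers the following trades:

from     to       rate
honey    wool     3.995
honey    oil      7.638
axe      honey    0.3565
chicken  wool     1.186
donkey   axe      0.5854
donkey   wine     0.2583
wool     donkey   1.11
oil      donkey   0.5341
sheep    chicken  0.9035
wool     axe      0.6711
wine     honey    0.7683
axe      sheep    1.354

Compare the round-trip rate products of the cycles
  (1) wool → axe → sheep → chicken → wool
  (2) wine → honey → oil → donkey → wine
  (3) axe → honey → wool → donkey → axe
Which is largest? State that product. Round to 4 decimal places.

0.9737

(1) 0.6711 × 1.354 × 0.9035 × 1.186 = 0.97369
(2) 0.7683 × 7.638 × 0.5341 × 0.2583 = 0.80958
(3) 0.3565 × 3.995 × 1.11 × 0.5854 = 0.92545
Highest is cycle (1) at 0.9737 (≤1, no arbitrage).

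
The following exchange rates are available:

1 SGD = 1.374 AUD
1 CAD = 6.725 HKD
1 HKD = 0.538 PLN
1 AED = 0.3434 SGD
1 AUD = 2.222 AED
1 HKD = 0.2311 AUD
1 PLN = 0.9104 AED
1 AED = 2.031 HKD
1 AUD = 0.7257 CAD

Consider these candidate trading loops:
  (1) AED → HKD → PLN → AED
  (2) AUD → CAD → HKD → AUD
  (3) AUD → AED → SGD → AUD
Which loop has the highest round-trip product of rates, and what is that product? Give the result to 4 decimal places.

1.1278

(1) 2.031 × 0.538 × 0.9104 = 0.99477
(2) 0.7257 × 6.725 × 0.2311 = 1.12784
(3) 2.222 × 0.3434 × 1.374 = 1.04841
Highest is cycle (2) at 1.1278 (>1, arbitrage).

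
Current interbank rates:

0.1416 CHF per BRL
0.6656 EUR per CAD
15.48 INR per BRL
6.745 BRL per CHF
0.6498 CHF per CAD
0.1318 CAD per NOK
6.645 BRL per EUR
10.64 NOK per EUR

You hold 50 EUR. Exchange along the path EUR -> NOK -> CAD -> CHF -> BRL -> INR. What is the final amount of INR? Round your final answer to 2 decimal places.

50 EUR × 10.64 = 532 NOK
532 NOK × 0.1318 = 70.1176 CAD
70.1176 CAD × 0.6498 = 45.56241648 CHF
45.56241648 CHF × 6.745 = 307.3184991576 BRL
307.3184991576 BRL × 15.48 = 4757.290366959648 INR

4757.29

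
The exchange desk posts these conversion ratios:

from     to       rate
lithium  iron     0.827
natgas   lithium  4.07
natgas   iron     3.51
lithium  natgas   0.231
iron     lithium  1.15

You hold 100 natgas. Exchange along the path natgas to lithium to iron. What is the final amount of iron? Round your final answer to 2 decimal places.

336.59

100 natgas × 4.07 = 407 lithium
407 lithium × 0.827 = 336.589 iron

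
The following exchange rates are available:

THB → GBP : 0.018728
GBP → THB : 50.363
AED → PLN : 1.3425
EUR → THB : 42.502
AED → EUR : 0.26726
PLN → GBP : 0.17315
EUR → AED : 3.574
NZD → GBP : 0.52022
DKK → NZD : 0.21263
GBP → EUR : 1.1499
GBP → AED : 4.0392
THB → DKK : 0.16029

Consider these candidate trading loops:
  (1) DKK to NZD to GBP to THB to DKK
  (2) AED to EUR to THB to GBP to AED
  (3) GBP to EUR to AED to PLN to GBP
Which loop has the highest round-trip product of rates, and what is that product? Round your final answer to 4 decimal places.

0.9553

(1) 0.21263 × 0.52022 × 50.363 × 0.16029 = 0.89296
(2) 0.26726 × 42.502 × 0.018728 × 4.0392 = 0.85927
(3) 1.1499 × 3.574 × 1.3425 × 0.17315 = 0.95533
Highest is cycle (3) at 0.9553 (≤1, no arbitrage).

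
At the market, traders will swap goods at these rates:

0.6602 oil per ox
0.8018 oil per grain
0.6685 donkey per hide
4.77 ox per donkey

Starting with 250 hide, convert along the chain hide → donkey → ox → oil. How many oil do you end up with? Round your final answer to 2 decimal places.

250 hide × 0.6685 = 167.125 donkey
167.125 donkey × 4.77 = 797.18625 ox
797.18625 ox × 0.6602 = 526.30236225 oil

526.30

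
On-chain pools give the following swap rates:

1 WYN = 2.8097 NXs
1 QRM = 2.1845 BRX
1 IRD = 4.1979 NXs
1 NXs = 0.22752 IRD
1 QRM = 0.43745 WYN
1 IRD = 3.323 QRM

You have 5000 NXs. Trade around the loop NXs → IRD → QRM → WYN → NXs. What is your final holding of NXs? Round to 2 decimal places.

4646.31

5000 NXs × 0.22752 = 1137.6 IRD
1137.6 IRD × 3.323 = 3780.2448 QRM
3780.2448 QRM × 0.43745 = 1653.66808776 WYN
1653.66808776 WYN × 2.8097 = 4646.311226179272 NXs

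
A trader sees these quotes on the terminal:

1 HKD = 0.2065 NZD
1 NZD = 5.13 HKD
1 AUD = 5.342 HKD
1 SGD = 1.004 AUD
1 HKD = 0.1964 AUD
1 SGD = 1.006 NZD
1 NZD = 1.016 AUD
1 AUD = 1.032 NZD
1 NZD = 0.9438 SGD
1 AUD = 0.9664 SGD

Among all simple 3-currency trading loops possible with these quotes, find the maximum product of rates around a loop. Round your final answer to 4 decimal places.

1.1208

NZD→AUD→HKD→NZD: 1.016 × 5.342 × 0.2065 = 1.12077
NZD→HKD→AUD→NZD: 5.13 × 0.1964 × 1.032 = 1.03977
NZD→AUD→SGD→NZD: 1.016 × 0.9664 × 1.006 = 0.98775
NZD→SGD→AUD→NZD: 0.9438 × 1.004 × 1.032 = 0.97790
Maximum is NZD→AUD→HKD→NZD at 1.1208; arbitrage exists.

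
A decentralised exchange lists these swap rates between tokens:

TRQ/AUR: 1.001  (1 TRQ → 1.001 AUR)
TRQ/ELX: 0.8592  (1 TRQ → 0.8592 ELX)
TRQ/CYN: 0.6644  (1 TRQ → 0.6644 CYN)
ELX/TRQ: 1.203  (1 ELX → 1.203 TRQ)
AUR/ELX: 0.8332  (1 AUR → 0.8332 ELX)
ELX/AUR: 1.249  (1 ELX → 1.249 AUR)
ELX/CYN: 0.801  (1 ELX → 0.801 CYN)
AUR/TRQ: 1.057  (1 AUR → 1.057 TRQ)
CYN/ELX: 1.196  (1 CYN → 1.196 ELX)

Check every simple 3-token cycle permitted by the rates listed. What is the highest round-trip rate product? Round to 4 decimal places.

1.1343

TRQ→ELX→AUR→TRQ: 0.8592 × 1.249 × 1.057 = 1.13431
TRQ→AUR→ELX→TRQ: 1.001 × 0.8332 × 1.203 = 1.00334
TRQ→CYN→ELX→TRQ: 0.6644 × 1.196 × 1.203 = 0.95593
Maximum is TRQ→ELX→AUR→TRQ at 1.1343; arbitrage exists.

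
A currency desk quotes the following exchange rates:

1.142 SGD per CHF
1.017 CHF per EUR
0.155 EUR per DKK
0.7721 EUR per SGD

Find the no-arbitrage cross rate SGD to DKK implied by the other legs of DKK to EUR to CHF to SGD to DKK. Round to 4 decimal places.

5.5550

Known legs of the cycle: 0.155 × 1.017 × 1.142 = 0.18001917
For no arbitrage the full-cycle product must be 1, so the missing rate is 1 / 0.18001917 ≈ 5.554964.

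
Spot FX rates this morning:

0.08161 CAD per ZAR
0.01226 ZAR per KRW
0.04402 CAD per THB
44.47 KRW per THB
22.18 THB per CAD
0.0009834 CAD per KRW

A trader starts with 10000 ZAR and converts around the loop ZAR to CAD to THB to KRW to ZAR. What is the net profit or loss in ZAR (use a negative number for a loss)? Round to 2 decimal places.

10000 ZAR × 0.08161 = 816.1 CAD
816.1 CAD × 22.18 = 18101.098 THB
18101.098 THB × 44.47 = 804955.82806 KRW
804955.82806 KRW × 0.01226 = 9868.7584520156 ZAR
Net change: 9868.7584520156 − 10000 = -131.2415479844 ZAR

-131.24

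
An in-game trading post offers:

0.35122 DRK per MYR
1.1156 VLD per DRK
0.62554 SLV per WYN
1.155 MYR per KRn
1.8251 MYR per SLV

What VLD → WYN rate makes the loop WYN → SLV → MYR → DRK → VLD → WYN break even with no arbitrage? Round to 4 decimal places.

Known legs of the cycle: 0.62554 × 1.8251 × 0.35122 × 1.1156 = 0.447331514224871728
For no arbitrage the full-cycle product must be 1, so the missing rate is 1 / 0.447331514224871728 ≈ 2.235479.

2.2355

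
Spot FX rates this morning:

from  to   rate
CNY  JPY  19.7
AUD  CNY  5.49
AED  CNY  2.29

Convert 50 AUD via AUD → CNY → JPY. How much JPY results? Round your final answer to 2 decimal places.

5407.65

50 AUD × 5.49 = 274.5 CNY
274.5 CNY × 19.7 = 5407.65 JPY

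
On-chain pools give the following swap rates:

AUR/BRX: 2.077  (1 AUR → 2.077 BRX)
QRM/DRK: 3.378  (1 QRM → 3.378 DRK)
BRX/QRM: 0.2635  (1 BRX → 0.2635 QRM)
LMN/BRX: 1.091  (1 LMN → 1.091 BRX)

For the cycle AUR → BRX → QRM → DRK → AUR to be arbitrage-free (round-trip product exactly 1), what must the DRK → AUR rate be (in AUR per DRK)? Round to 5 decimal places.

Known legs of the cycle: 2.077 × 0.2635 × 3.378 = 1.848743931
For no arbitrage the full-cycle product must be 1, so the missing rate is 1 / 1.848743931 ≈ 0.5409078.

0.54091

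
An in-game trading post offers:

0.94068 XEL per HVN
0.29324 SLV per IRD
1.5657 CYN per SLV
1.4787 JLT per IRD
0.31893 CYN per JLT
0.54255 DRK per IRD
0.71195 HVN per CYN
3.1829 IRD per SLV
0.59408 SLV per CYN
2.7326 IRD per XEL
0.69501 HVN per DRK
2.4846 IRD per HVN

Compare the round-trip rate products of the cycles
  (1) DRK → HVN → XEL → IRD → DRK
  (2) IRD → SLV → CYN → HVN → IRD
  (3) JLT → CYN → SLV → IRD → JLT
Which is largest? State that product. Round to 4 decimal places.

0.9693

(1) 0.69501 × 0.94068 × 2.7326 × 0.54255 = 0.96928
(2) 0.29324 × 1.5657 × 0.71195 × 2.4846 = 0.81215
(3) 0.31893 × 0.59408 × 3.1829 × 1.4787 = 0.89175
Highest is cycle (1) at 0.9693 (≤1, no arbitrage).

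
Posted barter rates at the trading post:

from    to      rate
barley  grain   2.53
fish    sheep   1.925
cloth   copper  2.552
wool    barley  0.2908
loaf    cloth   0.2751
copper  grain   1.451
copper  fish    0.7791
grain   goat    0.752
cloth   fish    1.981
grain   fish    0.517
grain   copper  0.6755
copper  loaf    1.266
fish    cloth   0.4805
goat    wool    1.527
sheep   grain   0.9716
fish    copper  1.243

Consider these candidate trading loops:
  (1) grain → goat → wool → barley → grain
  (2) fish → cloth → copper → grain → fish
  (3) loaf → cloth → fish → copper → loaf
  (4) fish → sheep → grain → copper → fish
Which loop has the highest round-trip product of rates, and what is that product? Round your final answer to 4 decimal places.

(1) 0.752 × 1.527 × 0.2908 × 2.53 = 0.84483
(2) 0.4805 × 2.552 × 1.451 × 0.517 = 0.91988
(3) 0.2751 × 1.981 × 1.243 × 1.266 = 0.85759
(4) 1.925 × 0.9716 × 0.6755 × 0.7791 = 0.98432
Highest is cycle (4) at 0.9843 (≤1, no arbitrage).

0.9843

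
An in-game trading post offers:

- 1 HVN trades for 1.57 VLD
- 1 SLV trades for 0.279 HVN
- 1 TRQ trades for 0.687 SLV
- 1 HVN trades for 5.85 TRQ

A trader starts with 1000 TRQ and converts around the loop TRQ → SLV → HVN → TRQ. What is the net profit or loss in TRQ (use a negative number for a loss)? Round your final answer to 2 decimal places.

1000 TRQ × 0.687 = 687 SLV
687 SLV × 0.279 = 191.673 HVN
191.673 HVN × 5.85 = 1121.28705 TRQ
Net change: 1121.28705 − 1000 = 121.28705 TRQ

121.29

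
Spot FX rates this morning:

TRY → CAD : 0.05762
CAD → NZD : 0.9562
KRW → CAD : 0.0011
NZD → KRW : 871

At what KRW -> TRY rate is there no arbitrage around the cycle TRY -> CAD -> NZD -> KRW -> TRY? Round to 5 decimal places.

0.02084

Known legs of the cycle: 0.05762 × 0.9562 × 871 = 47.988828524
For no arbitrage the full-cycle product must be 1, so the missing rate is 1 / 47.988828524 ≈ 0.0208382.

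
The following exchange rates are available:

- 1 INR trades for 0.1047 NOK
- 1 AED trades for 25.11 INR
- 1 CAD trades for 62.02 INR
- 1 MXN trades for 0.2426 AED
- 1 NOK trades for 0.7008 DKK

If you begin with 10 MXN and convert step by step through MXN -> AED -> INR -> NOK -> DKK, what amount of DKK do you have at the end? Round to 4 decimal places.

4.4697

10 MXN × 0.2426 = 2.426 AED
2.426 AED × 25.11 = 60.91686 INR
60.91686 INR × 0.1047 = 6.377995242 NOK
6.377995242 NOK × 0.7008 = 4.4696990655936 DKK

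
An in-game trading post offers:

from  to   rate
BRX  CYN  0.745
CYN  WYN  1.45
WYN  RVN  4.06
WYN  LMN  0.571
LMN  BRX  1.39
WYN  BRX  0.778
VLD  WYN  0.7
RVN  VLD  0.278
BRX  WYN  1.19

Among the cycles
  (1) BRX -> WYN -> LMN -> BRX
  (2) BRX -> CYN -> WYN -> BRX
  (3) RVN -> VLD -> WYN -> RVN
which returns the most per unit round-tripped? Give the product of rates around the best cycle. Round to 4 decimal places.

0.9445

(1) 1.19 × 0.571 × 1.39 = 0.94449
(2) 0.745 × 1.45 × 0.778 = 0.84043
(3) 0.278 × 0.7 × 4.06 = 0.79008
Highest is cycle (1) at 0.9445 (≤1, no arbitrage).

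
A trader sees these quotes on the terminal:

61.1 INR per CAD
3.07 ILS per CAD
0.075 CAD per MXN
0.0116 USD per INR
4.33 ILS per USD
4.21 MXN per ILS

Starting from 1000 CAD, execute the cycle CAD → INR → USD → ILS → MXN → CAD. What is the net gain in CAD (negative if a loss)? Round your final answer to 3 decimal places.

1000 CAD × 61.1 = 61100 INR
61100 INR × 0.0116 = 708.76 USD
708.76 USD × 4.33 = 3068.9308 ILS
3068.9308 ILS × 4.21 = 12920.198668 MXN
12920.198668 MXN × 0.075 = 969.0149001 CAD
Net change: 969.0149001 − 1000 = -30.9850999 CAD

-30.985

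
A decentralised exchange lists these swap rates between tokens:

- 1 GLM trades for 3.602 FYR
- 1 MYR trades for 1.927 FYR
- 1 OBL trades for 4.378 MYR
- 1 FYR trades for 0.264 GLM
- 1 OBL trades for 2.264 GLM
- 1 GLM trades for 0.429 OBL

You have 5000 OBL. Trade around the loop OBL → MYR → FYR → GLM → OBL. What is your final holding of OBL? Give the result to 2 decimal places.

5000 OBL × 4.378 = 21890 MYR
21890 MYR × 1.927 = 42182.03 FYR
42182.03 FYR × 0.264 = 11136.05592 GLM
11136.05592 GLM × 0.429 = 4777.36798968 OBL

4777.37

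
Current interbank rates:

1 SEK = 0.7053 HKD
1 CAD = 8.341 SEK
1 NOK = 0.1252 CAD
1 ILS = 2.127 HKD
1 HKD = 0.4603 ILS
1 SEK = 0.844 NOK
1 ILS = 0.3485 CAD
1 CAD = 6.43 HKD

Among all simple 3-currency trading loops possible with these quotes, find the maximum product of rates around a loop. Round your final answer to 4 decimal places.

1.0315

ILS→CAD→HKD→ILS: 0.3485 × 6.43 × 0.4603 = 1.03147
SEK→NOK→CAD→SEK: 0.844 × 0.1252 × 8.341 = 0.88138
Maximum is ILS→CAD→HKD→ILS at 1.0315; arbitrage exists.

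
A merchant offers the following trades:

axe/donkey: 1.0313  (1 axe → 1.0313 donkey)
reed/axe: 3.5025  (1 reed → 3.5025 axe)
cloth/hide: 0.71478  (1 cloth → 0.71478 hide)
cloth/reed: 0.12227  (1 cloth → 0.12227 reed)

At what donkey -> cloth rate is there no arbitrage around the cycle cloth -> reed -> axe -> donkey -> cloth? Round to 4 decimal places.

2.2642

Known legs of the cycle: 0.12227 × 3.5025 × 1.0313 = 0.4416549211275
For no arbitrage the full-cycle product must be 1, so the missing rate is 1 / 0.4416549211275 ≈ 2.264211.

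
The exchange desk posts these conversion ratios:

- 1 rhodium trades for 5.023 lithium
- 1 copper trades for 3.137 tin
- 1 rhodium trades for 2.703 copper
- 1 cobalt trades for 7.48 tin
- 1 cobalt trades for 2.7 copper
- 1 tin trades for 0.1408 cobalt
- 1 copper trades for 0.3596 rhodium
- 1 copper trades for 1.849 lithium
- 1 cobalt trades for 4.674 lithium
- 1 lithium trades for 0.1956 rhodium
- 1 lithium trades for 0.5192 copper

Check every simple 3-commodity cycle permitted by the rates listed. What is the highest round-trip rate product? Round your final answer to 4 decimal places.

1.1926

copper→tin→cobalt→copper: 3.137 × 0.1408 × 2.7 = 1.19256
copper→lithium→rhodium→copper: 1.849 × 0.1956 × 2.703 = 0.97758
copper→rhodium→lithium→copper: 0.3596 × 5.023 × 0.5192 = 0.93782
Maximum is copper→tin→cobalt→copper at 1.1926; arbitrage exists.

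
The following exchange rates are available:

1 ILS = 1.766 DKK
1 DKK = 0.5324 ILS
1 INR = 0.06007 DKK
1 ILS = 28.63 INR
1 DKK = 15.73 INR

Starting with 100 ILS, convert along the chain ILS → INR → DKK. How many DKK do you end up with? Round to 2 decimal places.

100 ILS × 28.63 = 2863 INR
2863 INR × 0.06007 = 171.98041 DKK

171.98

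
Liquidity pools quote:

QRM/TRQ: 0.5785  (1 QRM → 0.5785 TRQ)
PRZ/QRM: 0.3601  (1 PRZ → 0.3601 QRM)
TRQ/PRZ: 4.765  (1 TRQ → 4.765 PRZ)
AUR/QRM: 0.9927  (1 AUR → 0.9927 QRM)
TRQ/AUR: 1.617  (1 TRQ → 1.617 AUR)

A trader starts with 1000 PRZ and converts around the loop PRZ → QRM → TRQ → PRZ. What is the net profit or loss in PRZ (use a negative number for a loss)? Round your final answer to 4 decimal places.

-7.3654

1000 PRZ × 0.3601 = 360.1 QRM
360.1 QRM × 0.5785 = 208.31785 TRQ
208.31785 TRQ × 4.765 = 992.63455525 PRZ
Net change: 992.63455525 − 1000 = -7.36544475 PRZ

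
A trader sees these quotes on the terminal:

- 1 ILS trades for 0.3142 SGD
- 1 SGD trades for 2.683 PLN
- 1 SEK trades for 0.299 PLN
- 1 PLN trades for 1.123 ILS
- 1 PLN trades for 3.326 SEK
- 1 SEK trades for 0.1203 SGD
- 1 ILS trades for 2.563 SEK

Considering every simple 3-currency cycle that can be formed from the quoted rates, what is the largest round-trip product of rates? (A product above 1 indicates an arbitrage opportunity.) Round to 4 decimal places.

1.0735

SGD→PLN→SEK→SGD: 2.683 × 3.326 × 0.1203 = 1.07352
SGD→PLN→ILS→SGD: 2.683 × 1.123 × 0.3142 = 0.94669
SEK→PLN→ILS→SEK: 0.299 × 1.123 × 2.563 = 0.86060
Maximum is SGD→PLN→SEK→SGD at 1.0735; arbitrage exists.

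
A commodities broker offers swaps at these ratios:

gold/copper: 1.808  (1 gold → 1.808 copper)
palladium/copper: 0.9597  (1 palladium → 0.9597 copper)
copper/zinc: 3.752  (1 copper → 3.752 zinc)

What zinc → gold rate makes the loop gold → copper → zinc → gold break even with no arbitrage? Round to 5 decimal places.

0.14741

Known legs of the cycle: 1.808 × 3.752 = 6.783616
For no arbitrage the full-cycle product must be 1, so the missing rate is 1 / 6.783616 ≈ 0.1474140.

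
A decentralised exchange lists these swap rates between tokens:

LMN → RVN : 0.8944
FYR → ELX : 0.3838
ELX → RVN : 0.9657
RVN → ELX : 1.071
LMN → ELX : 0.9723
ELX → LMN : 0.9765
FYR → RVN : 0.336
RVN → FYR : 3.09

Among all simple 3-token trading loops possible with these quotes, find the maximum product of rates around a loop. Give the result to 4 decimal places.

RVN→FYR→ELX→RVN: 3.09 × 0.3838 × 0.9657 = 1.14526
RVN→ELX→LMN→RVN: 1.071 × 0.9765 × 0.8944 = 0.93539
Maximum is RVN→FYR→ELX→RVN at 1.1453; arbitrage exists.

1.1453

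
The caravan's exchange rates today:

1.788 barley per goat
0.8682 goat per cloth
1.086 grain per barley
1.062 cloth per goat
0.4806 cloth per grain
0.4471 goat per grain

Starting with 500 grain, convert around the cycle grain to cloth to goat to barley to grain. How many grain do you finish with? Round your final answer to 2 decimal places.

500 grain × 0.4806 = 240.3 cloth
240.3 cloth × 0.8682 = 208.62846 goat
208.62846 goat × 1.788 = 373.02768648 barley
373.02768648 barley × 1.086 = 405.10806751728 grain

405.11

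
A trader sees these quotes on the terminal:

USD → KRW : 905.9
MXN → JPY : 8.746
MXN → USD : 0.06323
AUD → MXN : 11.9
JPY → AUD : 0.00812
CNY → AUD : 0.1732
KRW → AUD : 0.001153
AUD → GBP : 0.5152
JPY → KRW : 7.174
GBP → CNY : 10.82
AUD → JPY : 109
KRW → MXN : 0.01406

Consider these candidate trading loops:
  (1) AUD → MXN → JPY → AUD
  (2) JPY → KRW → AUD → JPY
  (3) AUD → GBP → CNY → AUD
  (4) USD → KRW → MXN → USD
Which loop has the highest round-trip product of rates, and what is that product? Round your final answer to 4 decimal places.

0.9655

(1) 11.9 × 8.746 × 0.00812 = 0.84511
(2) 7.174 × 0.001153 × 109 = 0.90161
(3) 0.5152 × 10.82 × 0.1732 = 0.96550
(4) 905.9 × 0.01406 × 0.06323 = 0.80536
Highest is cycle (3) at 0.9655 (≤1, no arbitrage).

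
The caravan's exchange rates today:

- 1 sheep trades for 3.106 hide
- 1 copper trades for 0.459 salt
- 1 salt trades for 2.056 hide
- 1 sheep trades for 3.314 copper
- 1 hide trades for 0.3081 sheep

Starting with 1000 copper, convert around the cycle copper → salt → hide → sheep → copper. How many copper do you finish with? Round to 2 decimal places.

1000 copper × 0.459 = 459 salt
459 salt × 2.056 = 943.704 hide
943.704 hide × 0.3081 = 290.7552024 sheep
290.7552024 sheep × 3.314 = 963.5627407536 copper

963.56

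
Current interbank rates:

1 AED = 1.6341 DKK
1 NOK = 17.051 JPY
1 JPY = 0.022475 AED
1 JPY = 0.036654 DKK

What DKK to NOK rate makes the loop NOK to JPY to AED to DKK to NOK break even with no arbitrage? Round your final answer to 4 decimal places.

Known legs of the cycle: 17.051 × 0.022475 × 1.6341 = 0.6262218037725
For no arbitrage the full-cycle product must be 1, so the missing rate is 1 / 0.6262218037725 ≈ 1.596878.

1.5969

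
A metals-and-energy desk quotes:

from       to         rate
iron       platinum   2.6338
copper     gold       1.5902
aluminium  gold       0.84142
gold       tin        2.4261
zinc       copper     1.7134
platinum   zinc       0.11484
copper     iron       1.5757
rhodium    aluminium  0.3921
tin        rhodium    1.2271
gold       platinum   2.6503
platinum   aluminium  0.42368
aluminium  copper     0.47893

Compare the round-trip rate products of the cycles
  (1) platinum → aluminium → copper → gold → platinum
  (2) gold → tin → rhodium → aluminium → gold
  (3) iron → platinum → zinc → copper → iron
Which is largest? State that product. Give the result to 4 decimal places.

(1) 0.42368 × 0.47893 × 1.5902 × 2.6503 = 0.85518
(2) 2.4261 × 1.2271 × 0.3921 × 0.84142 = 0.98220
(3) 2.6338 × 0.11484 × 1.7134 × 1.5757 = 0.81660
Highest is cycle (2) at 0.9822 (≤1, no arbitrage).

0.9822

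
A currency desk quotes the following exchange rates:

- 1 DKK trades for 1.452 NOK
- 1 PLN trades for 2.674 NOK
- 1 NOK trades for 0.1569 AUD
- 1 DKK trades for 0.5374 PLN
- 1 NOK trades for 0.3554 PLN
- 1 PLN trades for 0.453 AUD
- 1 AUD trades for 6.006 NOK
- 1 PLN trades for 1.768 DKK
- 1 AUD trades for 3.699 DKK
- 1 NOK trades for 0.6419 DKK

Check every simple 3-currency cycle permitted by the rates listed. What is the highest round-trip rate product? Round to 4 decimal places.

AUD→NOK→PLN→AUD: 6.006 × 0.3554 × 0.453 = 0.96694
PLN→NOK→DKK→PLN: 2.674 × 0.6419 × 0.5374 = 0.92242
PLN→DKK→NOK→PLN: 1.768 × 1.452 × 0.3554 = 0.91236
AUD→DKK→PLN→AUD: 3.699 × 0.5374 × 0.453 = 0.90049
AUD→DKK→NOK→AUD: 3.699 × 1.452 × 0.1569 = 0.84270
Maximum is AUD→NOK→PLN→AUD at 0.9669; no arbitrage — every cycle loses value.

0.9669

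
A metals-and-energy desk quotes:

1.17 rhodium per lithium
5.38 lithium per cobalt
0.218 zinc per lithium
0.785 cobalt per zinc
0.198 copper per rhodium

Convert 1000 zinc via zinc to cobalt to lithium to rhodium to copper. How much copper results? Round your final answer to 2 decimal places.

978.37

1000 zinc × 0.785 = 785 cobalt
785 cobalt × 5.38 = 4223.3 lithium
4223.3 lithium × 1.17 = 4941.261 rhodium
4941.261 rhodium × 0.198 = 978.369678 copper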